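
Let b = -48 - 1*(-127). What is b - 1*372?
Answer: -293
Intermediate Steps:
b = 79 (b = -48 + 127 = 79)
b - 1*372 = 79 - 1*372 = 79 - 372 = -293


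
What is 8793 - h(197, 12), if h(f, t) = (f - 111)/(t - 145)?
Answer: 1169555/133 ≈ 8793.6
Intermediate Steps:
h(f, t) = (-111 + f)/(-145 + t)
8793 - h(197, 12) = 8793 - (-111 + 197)/(-145 + 12) = 8793 - 86/(-133) = 8793 - (-1)*86/133 = 8793 - 1*(-86/133) = 8793 + 86/133 = 1169555/133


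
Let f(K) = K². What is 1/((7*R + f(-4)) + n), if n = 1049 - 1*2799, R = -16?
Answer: -1/1846 ≈ -0.00054171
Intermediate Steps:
n = -1750 (n = 1049 - 2799 = -1750)
1/((7*R + f(-4)) + n) = 1/((7*(-16) + (-4)²) - 1750) = 1/((-112 + 16) - 1750) = 1/(-96 - 1750) = 1/(-1846) = -1/1846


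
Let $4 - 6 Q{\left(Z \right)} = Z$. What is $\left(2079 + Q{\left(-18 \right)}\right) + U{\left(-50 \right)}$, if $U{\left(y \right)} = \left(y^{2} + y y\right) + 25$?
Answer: $\frac{21323}{3} \approx 7107.7$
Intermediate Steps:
$Q{\left(Z \right)} = \frac{2}{3} - \frac{Z}{6}$
$U{\left(y \right)} = 25 + 2 y^{2}$ ($U{\left(y \right)} = \left(y^{2} + y^{2}\right) + 25 = 2 y^{2} + 25 = 25 + 2 y^{2}$)
$\left(2079 + Q{\left(-18 \right)}\right) + U{\left(-50 \right)} = \left(2079 + \left(\frac{2}{3} - -3\right)\right) + \left(25 + 2 \left(-50\right)^{2}\right) = \left(2079 + \left(\frac{2}{3} + 3\right)\right) + \left(25 + 2 \cdot 2500\right) = \left(2079 + \frac{11}{3}\right) + \left(25 + 5000\right) = \frac{6248}{3} + 5025 = \frac{21323}{3}$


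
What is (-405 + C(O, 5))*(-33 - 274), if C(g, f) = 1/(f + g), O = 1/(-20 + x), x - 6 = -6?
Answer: 12303025/99 ≈ 1.2427e+5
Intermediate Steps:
x = 0 (x = 6 - 6 = 0)
O = -1/20 (O = 1/(-20 + 0) = 1/(-20) = -1/20 ≈ -0.050000)
(-405 + C(O, 5))*(-33 - 274) = (-405 + 1/(5 - 1/20))*(-33 - 274) = (-405 + 1/(99/20))*(-307) = (-405 + 20/99)*(-307) = -40075/99*(-307) = 12303025/99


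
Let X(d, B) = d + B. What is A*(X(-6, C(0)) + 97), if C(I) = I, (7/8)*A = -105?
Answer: -10920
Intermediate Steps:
A = -120 (A = (8/7)*(-105) = -120)
X(d, B) = B + d
A*(X(-6, C(0)) + 97) = -120*((0 - 6) + 97) = -120*(-6 + 97) = -120*91 = -10920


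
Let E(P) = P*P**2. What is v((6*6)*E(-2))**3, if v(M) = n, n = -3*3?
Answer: -729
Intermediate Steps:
E(P) = P**3
n = -9
v(M) = -9
v((6*6)*E(-2))**3 = (-9)**3 = -729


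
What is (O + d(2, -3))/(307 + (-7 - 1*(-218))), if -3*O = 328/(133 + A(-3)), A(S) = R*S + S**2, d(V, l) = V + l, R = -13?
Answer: -871/281274 ≈ -0.0030966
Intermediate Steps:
A(S) = S**2 - 13*S (A(S) = -13*S + S**2 = S**2 - 13*S)
O = -328/543 (O = -328/(3*(133 - 3*(-13 - 3))) = -328/(3*(133 - 3*(-16))) = -328/(3*(133 + 48)) = -328/(3*181) = -1/3*328/181 = -328/543 ≈ -0.60405)
(O + d(2, -3))/(307 + (-7 - 1*(-218))) = (-328/543 + (2 - 3))/(307 + (-7 - 1*(-218))) = (-328/543 - 1)/(307 + (-7 + 218)) = -871/(543*(307 + 211)) = -871/543/518 = -871/543*1/518 = -871/281274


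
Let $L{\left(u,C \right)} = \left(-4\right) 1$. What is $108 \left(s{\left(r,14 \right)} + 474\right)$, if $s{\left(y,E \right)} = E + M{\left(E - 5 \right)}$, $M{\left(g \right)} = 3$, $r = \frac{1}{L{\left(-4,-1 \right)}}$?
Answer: $53028$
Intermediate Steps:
$L{\left(u,C \right)} = -4$
$r = - \frac{1}{4}$ ($r = \frac{1}{-4} = - \frac{1}{4} \approx -0.25$)
$s{\left(y,E \right)} = 3 + E$ ($s{\left(y,E \right)} = E + 3 = 3 + E$)
$108 \left(s{\left(r,14 \right)} + 474\right) = 108 \left(\left(3 + 14\right) + 474\right) = 108 \left(17 + 474\right) = 108 \cdot 491 = 53028$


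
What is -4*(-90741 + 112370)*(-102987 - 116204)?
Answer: 18963528556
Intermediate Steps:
-4*(-90741 + 112370)*(-102987 - 116204) = -86516*(-219191) = -4*(-4740882139) = 18963528556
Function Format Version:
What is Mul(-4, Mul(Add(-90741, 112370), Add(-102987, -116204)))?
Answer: 18963528556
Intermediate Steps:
Mul(-4, Mul(Add(-90741, 112370), Add(-102987, -116204))) = Mul(-4, Mul(21629, -219191)) = Mul(-4, -4740882139) = 18963528556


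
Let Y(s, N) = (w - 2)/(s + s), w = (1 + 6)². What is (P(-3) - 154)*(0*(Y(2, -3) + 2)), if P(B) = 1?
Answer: 0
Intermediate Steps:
w = 49 (w = 7² = 49)
Y(s, N) = 47/(2*s) (Y(s, N) = (49 - 2)/(s + s) = 47/((2*s)) = 47*(1/(2*s)) = 47/(2*s))
(P(-3) - 154)*(0*(Y(2, -3) + 2)) = (1 - 154)*(0*((47/2)/2 + 2)) = -0*((47/2)*(½) + 2) = -0*(47/4 + 2) = -0*55/4 = -153*0 = 0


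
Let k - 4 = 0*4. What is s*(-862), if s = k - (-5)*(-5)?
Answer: 18102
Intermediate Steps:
k = 4 (k = 4 + 0*4 = 4 + 0 = 4)
s = -21 (s = 4 - (-5)*(-5) = 4 - 5*5 = 4 - 25 = -21)
s*(-862) = -21*(-862) = 18102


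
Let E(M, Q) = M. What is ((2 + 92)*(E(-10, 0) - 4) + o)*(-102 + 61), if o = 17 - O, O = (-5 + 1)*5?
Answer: 52439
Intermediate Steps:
O = -20 (O = -4*5 = -20)
o = 37 (o = 17 - 1*(-20) = 17 + 20 = 37)
((2 + 92)*(E(-10, 0) - 4) + o)*(-102 + 61) = ((2 + 92)*(-10 - 4) + 37)*(-102 + 61) = (94*(-14) + 37)*(-41) = (-1316 + 37)*(-41) = -1279*(-41) = 52439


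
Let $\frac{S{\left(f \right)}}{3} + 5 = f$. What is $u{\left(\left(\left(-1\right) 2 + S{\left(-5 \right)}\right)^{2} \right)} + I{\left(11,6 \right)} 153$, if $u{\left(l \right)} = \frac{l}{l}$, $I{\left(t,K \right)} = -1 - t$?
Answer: $-1835$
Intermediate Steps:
$S{\left(f \right)} = -15 + 3 f$
$u{\left(l \right)} = 1$
$u{\left(\left(\left(-1\right) 2 + S{\left(-5 \right)}\right)^{2} \right)} + I{\left(11,6 \right)} 153 = 1 + \left(-1 - 11\right) 153 = 1 - 1836 = -1835$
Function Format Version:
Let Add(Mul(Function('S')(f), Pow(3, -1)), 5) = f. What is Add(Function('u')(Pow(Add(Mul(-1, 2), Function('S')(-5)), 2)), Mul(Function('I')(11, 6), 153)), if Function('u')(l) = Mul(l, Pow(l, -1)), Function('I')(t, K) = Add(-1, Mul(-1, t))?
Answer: -1835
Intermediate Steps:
Function('S')(f) = Add(-15, Mul(3, f))
Function('u')(l) = 1
Add(Function('u')(Pow(Add(Mul(-1, 2), Function('S')(-5)), 2)), Mul(Function('I')(11, 6), 153)) = Add(1, Mul(Add(-1, Mul(-1, 11)), 153)) = Add(1, Mul(Add(-1, -11), 153)) = Add(1, Mul(-12, 153)) = Add(1, -1836) = -1835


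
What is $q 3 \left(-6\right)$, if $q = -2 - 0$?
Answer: $36$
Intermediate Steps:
$q = -2$ ($q = -2 + 0 = -2$)
$q 3 \left(-6\right) = \left(-2\right) 3 \left(-6\right) = \left(-6\right) \left(-6\right) = 36$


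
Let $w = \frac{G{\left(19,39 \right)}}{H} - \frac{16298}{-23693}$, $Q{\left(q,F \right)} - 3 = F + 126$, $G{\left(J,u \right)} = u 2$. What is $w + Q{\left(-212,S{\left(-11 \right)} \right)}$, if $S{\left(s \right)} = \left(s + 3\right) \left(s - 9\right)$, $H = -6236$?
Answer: $\frac{737920787}{2547406} \approx 289.68$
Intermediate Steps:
$G{\left(J,u \right)} = 2 u$
$S{\left(s \right)} = \left(-9 + s\right) \left(3 + s\right)$ ($S{\left(s \right)} = \left(3 + s\right) \left(-9 + s\right) = \left(-9 + s\right) \left(3 + s\right)$)
$Q{\left(q,F \right)} = 129 + F$ ($Q{\left(q,F \right)} = 3 + \left(F + 126\right) = 3 + \left(126 + F\right) = 129 + F$)
$w = \frac{1720453}{2547406}$ ($w = \frac{2 \cdot 39}{-6236} - \frac{16298}{-23693} = 78 \left(- \frac{1}{6236}\right) - - \frac{562}{817} = - \frac{39}{3118} + \frac{562}{817} = \frac{1720453}{2547406} \approx 0.67537$)
$w + Q{\left(-212,S{\left(-11 \right)} \right)} = \frac{1720453}{2547406} + \left(129 - \left(-39 - 121\right)\right) = \frac{1720453}{2547406} + \left(129 + \left(-27 + 121 + 66\right)\right) = \frac{1720453}{2547406} + \left(129 + 160\right) = \frac{1720453}{2547406} + 289 = \frac{737920787}{2547406}$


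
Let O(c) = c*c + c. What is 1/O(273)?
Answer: 1/74802 ≈ 1.3369e-5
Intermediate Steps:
O(c) = c + c**2 (O(c) = c**2 + c = c + c**2)
1/O(273) = 1/(273*(1 + 273)) = 1/(273*274) = 1/74802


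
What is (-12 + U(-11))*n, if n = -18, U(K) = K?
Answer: 414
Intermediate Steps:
(-12 + U(-11))*n = (-12 - 11)*(-18) = -23*(-18) = 414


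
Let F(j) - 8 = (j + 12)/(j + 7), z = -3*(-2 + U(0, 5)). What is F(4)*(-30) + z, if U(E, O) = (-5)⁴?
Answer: -23679/11 ≈ -2152.6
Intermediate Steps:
U(E, O) = 625
z = -1869 (z = -3*(-2 + 625) = -3*623 = -1869)
F(j) = 8 + (12 + j)/(7 + j) (F(j) = 8 + (j + 12)/(j + 7) = 8 + (12 + j)/(7 + j))
F(4)*(-30) + z = ((68 + 9*4)/(7 + 4))*(-30) - 1869 = ((68 + 36)/11)*(-30) - 1869 = ((1/11)*104)*(-30) - 1869 = (104/11)*(-30) - 1869 = -3120/11 - 1869 = -23679/11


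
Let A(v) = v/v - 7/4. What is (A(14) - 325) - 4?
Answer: -1319/4 ≈ -329.75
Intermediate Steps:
A(v) = -¾ (A(v) = 1 - 7*¼ = 1 - 7/4 = -¾)
(A(14) - 325) - 4 = (-¾ - 325) - 4 = -1303/4 - 4 = -1319/4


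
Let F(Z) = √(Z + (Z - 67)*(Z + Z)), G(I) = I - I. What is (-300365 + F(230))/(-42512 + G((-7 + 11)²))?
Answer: 300365/42512 - √75210/42512 ≈ 7.0590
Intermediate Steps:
G(I) = 0
F(Z) = √(Z + 2*Z*(-67 + Z)) (F(Z) = √(Z + (-67 + Z)*(2*Z)) = √(Z + 2*Z*(-67 + Z)))
(-300365 + F(230))/(-42512 + G((-7 + 11)²)) = (-300365 + √(230*(-133 + 2*230)))/(-42512 + 0) = (-300365 + √(230*(-133 + 460)))/(-42512) = (-300365 + √(230*327))*(-1/42512) = (-300365 + √75210)*(-1/42512) = 300365/42512 - √75210/42512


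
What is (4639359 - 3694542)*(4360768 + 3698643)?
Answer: 7614668522787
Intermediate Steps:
(4639359 - 3694542)*(4360768 + 3698643) = 944817*8059411 = 7614668522787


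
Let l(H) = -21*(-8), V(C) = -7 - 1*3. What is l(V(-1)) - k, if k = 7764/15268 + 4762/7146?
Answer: 2275184218/13638141 ≈ 166.83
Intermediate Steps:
V(C) = -10 (V(C) = -7 - 3 = -10)
l(H) = 168
k = 16023470/13638141 (k = 7764*(1/15268) + 4762*(1/7146) = 1941/3817 + 2381/3573 = 16023470/13638141 ≈ 1.1749)
l(V(-1)) - k = 168 - 1*16023470/13638141 = 168 - 16023470/13638141 = 2275184218/13638141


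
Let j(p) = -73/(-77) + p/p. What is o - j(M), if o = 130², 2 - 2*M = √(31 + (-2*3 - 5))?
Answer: 1301150/77 ≈ 16898.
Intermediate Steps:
M = 1 - √5 (M = 1 - √(31 + (-2*3 - 5))/2 = 1 - √(31 + (-6 - 5))/2 = 1 - √(31 - 11)/2 = 1 - √5 ≈ -1.2361)
o = 16900
j(p) = 150/77 (j(p) = -73*(-1/77) + 1 = 73/77 + 1 = 150/77)
o - j(M) = 16900 - 1*150/77 = 16900 - 150/77 = 1301150/77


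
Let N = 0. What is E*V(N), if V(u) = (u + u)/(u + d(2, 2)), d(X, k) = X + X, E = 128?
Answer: 0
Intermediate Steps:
d(X, k) = 2*X
V(u) = 2*u/(4 + u) (V(u) = (u + u)/(u + 2*2) = (2*u)/(u + 4) = (2*u)/(4 + u) = 2*u/(4 + u))
E*V(N) = 128*(2*0/(4 + 0)) = 128*(2*0/4) = 128*(2*0*(¼)) = 128*0 = 0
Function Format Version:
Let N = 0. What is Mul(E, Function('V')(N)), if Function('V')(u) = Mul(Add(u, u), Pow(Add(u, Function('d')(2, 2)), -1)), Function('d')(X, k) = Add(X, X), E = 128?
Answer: 0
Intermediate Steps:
Function('d')(X, k) = Mul(2, X)
Function('V')(u) = Mul(2, u, Pow(Add(4, u), -1)) (Function('V')(u) = Mul(Add(u, u), Pow(Add(u, Mul(2, 2)), -1)) = Mul(Mul(2, u), Pow(Add(u, 4), -1)) = Mul(Mul(2, u), Pow(Add(4, u), -1)) = Mul(2, u, Pow(Add(4, u), -1)))
Mul(E, Function('V')(N)) = Mul(128, Mul(2, 0, Pow(Add(4, 0), -1))) = Mul(128, Mul(2, 0, Pow(4, -1))) = Mul(128, Mul(2, 0, Rational(1, 4))) = Mul(128, 0) = 0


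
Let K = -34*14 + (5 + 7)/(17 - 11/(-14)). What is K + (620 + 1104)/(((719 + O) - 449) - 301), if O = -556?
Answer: -23301416/48721 ≈ -478.26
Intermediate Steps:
K = -39452/83 (K = -476 + 12/(17 - 11*(-1/14)) = -476 + 12/(17 + 11/14) = -476 + 12/(249/14) = -476 + 12*(14/249) = -476 + 56/83 = -39452/83 ≈ -475.33)
K + (620 + 1104)/(((719 + O) - 449) - 301) = -39452/83 + (620 + 1104)/(((719 - 556) - 449) - 301) = -39452/83 + 1724/((163 - 449) - 301) = -39452/83 + 1724/(-286 - 301) = -39452/83 + 1724/(-587) = -39452/83 + 1724*(-1/587) = -39452/83 - 1724/587 = -23301416/48721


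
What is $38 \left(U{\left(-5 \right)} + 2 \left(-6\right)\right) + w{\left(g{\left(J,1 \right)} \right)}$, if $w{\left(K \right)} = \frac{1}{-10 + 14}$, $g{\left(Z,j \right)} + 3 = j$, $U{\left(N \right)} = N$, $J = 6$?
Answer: $- \frac{2583}{4} \approx -645.75$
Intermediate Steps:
$g{\left(Z,j \right)} = -3 + j$
$w{\left(K \right)} = \frac{1}{4}$
$38 \left(U{\left(-5 \right)} + 2 \left(-6\right)\right) + w{\left(g{\left(J,1 \right)} \right)} = 38 \left(-5 + 2 \left(-6\right)\right) + \frac{1}{4} = 38 \left(-5 - 12\right) + \frac{1}{4} = 38 \left(-17\right) + \frac{1}{4} = -646 + \frac{1}{4} = - \frac{2583}{4}$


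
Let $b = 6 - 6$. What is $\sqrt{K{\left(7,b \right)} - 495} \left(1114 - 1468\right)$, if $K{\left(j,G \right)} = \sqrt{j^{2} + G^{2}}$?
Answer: $- 708 i \sqrt{122} \approx - 7820.1 i$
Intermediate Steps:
$b = 0$ ($b = 6 - 6 = 0$)
$K{\left(j,G \right)} = \sqrt{G^{2} + j^{2}}$
$\sqrt{K{\left(7,b \right)} - 495} \left(1114 - 1468\right) = \sqrt{\sqrt{0^{2} + 7^{2}} - 495} \left(1114 - 1468\right) = \sqrt{\sqrt{0 + 49} - 495} \left(-354\right) = \sqrt{\sqrt{49} - 495} \left(-354\right) = \sqrt{7 - 495} \left(-354\right) = \sqrt{-488} \left(-354\right) = 2 i \sqrt{122} \left(-354\right) = - 708 i \sqrt{122}$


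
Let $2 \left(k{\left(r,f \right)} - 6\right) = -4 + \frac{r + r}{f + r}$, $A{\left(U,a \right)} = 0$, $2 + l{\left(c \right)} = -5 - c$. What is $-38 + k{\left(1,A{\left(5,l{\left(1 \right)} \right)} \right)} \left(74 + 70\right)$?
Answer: $682$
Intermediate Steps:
$l{\left(c \right)} = -7 - c$ ($l{\left(c \right)} = -2 - \left(5 + c\right) = -7 - c$)
$k{\left(r,f \right)} = 4 + \frac{r}{f + r}$ ($k{\left(r,f \right)} = 6 + \frac{-4 + \frac{r + r}{f + r}}{2} = 6 + \frac{-4 + \frac{2 r}{f + r}}{2} = 6 + \left(-2 + \frac{r}{f + r}\right) = 4 + \frac{r}{f + r}$)
$-38 + k{\left(1,A{\left(5,l{\left(1 \right)} \right)} \right)} \left(74 + 70\right) = -38 + \frac{4 \cdot 0 + 5 \cdot 1}{0 + 1} \left(74 + 70\right) = -38 + \frac{0 + 5}{1} \cdot 144 = -38 + 1 \cdot 5 \cdot 144 = -38 + 5 \cdot 144 = -38 + 720 = 682$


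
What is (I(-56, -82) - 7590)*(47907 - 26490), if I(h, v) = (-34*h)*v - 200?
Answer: -3510631806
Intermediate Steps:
I(h, v) = -200 - 34*h*v (I(h, v) = -34*h*v - 200 = -200 - 34*h*v)
(I(-56, -82) - 7590)*(47907 - 26490) = ((-200 - 34*(-56)*(-82)) - 7590)*(47907 - 26490) = ((-200 - 156128) - 7590)*21417 = (-156328 - 7590)*21417 = -163918*21417 = -3510631806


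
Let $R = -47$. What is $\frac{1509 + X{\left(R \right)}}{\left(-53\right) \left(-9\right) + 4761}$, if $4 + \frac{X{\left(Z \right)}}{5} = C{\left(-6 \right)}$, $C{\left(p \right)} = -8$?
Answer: $\frac{161}{582} \approx 0.27663$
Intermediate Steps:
$X{\left(Z \right)} = -60$ ($X{\left(Z \right)} = -20 + 5 \left(-8\right) = -20 - 40 = -60$)
$\frac{1509 + X{\left(R \right)}}{\left(-53\right) \left(-9\right) + 4761} = \frac{1509 - 60}{\left(-53\right) \left(-9\right) + 4761} = \frac{1449}{477 + 4761} = \frac{1449}{5238} = 1449 \cdot \frac{1}{5238} = \frac{161}{582}$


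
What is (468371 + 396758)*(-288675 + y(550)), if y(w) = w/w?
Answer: -249740248946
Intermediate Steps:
y(w) = 1
(468371 + 396758)*(-288675 + y(550)) = (468371 + 396758)*(-288675 + 1) = 865129*(-288674) = -249740248946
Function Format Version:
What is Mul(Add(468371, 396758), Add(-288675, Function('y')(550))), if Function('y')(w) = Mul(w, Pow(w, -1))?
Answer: -249740248946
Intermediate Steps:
Function('y')(w) = 1
Mul(Add(468371, 396758), Add(-288675, Function('y')(550))) = Mul(Add(468371, 396758), Add(-288675, 1)) = Mul(865129, -288674) = -249740248946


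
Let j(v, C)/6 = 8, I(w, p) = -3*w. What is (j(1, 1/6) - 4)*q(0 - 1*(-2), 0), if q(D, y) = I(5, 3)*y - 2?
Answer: -88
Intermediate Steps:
j(v, C) = 48 (j(v, C) = 6*8 = 48)
q(D, y) = -2 - 15*y (q(D, y) = (-3*5)*y - 2 = -15*y - 2 = -2 - 15*y)
(j(1, 1/6) - 4)*q(0 - 1*(-2), 0) = (48 - 4)*(-2 - 15*0) = 44*(-2 + 0) = 44*(-2) = -88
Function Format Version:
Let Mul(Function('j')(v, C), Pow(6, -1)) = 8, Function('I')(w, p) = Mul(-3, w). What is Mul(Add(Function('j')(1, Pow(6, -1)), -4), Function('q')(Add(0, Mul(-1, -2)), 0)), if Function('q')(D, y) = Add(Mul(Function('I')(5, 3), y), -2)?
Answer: -88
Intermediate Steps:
Function('j')(v, C) = 48 (Function('j')(v, C) = Mul(6, 8) = 48)
Function('q')(D, y) = Add(-2, Mul(-15, y)) (Function('q')(D, y) = Add(Mul(Mul(-3, 5), y), -2) = Add(Mul(-15, y), -2) = Add(-2, Mul(-15, y)))
Mul(Add(Function('j')(1, Pow(6, -1)), -4), Function('q')(Add(0, Mul(-1, -2)), 0)) = Mul(Add(48, -4), Add(-2, Mul(-15, 0))) = Mul(44, Add(-2, 0)) = Mul(44, -2) = -88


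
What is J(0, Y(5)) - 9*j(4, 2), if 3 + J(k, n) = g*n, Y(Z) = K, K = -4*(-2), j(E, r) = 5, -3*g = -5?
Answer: -104/3 ≈ -34.667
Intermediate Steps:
g = 5/3 (g = -⅓*(-5) = 5/3 ≈ 1.6667)
K = 8
Y(Z) = 8
J(k, n) = -3 + 5*n/3
J(0, Y(5)) - 9*j(4, 2) = (-3 + (5/3)*8) - 9*5 = (-3 + 40/3) - 45 = 31/3 - 45 = -104/3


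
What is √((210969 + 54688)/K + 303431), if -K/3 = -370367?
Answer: 2*√93649912552484997/1111101 ≈ 550.85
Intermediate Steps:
K = 1111101 (K = -3*(-370367) = 1111101)
√((210969 + 54688)/K + 303431) = √((210969 + 54688)/1111101 + 303431) = √(265657*(1/1111101) + 303431) = √(265657/1111101 + 303431) = √(337142753188/1111101) = 2*√93649912552484997/1111101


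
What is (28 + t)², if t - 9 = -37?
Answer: 0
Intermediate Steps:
t = -28 (t = 9 - 37 = -28)
(28 + t)² = (28 - 28)² = 0² = 0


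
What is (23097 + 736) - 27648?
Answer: -3815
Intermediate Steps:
(23097 + 736) - 27648 = 23833 - 27648 = -3815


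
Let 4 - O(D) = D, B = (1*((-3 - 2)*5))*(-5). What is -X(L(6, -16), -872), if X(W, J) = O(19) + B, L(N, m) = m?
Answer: -110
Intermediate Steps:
B = 125 (B = (1*(-5*5))*(-5) = (1*(-25))*(-5) = -25*(-5) = 125)
O(D) = 4 - D
X(W, J) = 110 (X(W, J) = (4 - 1*19) + 125 = (4 - 19) + 125 = -15 + 125 = 110)
-X(L(6, -16), -872) = -1*110 = -110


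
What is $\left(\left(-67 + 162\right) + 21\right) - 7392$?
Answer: $-7276$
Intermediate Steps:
$\left(\left(-67 + 162\right) + 21\right) - 7392 = \left(95 + 21\right) - 7392 = 116 - 7392 = -7276$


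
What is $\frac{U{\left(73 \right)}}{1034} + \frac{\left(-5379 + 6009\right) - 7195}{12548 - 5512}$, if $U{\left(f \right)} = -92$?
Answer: $- \frac{3717761}{3637612} \approx -1.022$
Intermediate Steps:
$\frac{U{\left(73 \right)}}{1034} + \frac{\left(-5379 + 6009\right) - 7195}{12548 - 5512} = - \frac{92}{1034} + \frac{\left(-5379 + 6009\right) - 7195}{12548 - 5512} = \left(-92\right) \frac{1}{1034} + \frac{630 - 7195}{12548 - 5512} = - \frac{46}{517} - \frac{6565}{7036} = - \frac{3717761}{3637612}$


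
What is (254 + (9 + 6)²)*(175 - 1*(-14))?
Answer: 90531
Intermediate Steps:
(254 + (9 + 6)²)*(175 - 1*(-14)) = (254 + 15²)*(175 + 14) = (254 + 225)*189 = 479*189 = 90531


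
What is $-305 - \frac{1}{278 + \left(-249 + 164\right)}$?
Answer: $- \frac{58866}{193} \approx -305.01$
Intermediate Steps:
$-305 - \frac{1}{278 + \left(-249 + 164\right)} = -305 - \frac{1}{278 - 85} = -305 - \frac{1}{193} = - \frac{58866}{193}$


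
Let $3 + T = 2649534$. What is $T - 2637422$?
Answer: $12109$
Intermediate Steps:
$T = 2649531$ ($T = -3 + 2649534 = 2649531$)
$T - 2637422 = 2649531 - 2637422 = 12109$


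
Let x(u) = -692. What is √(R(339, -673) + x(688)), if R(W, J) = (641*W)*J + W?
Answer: 2*I*√36560645 ≈ 12093.0*I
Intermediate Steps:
R(W, J) = W + 641*J*W (R(W, J) = 641*J*W + W = W + 641*J*W)
√(R(339, -673) + x(688)) = √(339*(1 + 641*(-673)) - 692) = √(339*(1 - 431393) - 692) = √(339*(-431392) - 692) = √(-146241888 - 692) = √(-146242580) = 2*I*√36560645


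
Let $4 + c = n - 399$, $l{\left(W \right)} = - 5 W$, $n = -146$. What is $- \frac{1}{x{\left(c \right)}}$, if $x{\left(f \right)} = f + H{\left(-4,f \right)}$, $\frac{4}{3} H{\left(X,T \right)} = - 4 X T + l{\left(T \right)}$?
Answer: $\frac{4}{20313} \approx 0.00019692$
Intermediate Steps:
$H{\left(X,T \right)} = - \frac{15 T}{4} - 3 T X$ ($H{\left(X,T \right)} = \frac{3 \left(- 4 X T - 5 T\right)}{4} = \frac{3 \left(- 4 T X - 5 T\right)}{4} = \frac{3 \left(- 5 T - 4 T X\right)}{4} = - \frac{15 T}{4} - 3 T X$)
$c = -549$ ($c = -4 - 545 = -549$)
$x{\left(f \right)} = \frac{37 f}{4}$ ($x{\left(f \right)} = f + \frac{3 f \left(-5 - -16\right)}{4} = f + \frac{3 f \left(-5 + 16\right)}{4} = f + \frac{3}{4} f 11 = f + \frac{33 f}{4} = \frac{37 f}{4}$)
$- \frac{1}{x{\left(c \right)}} = - \frac{1}{\frac{37}{4} \left(-549\right)} = - \frac{1}{- \frac{20313}{4}} = \left(-1\right) \left(- \frac{4}{20313}\right) = \frac{4}{20313}$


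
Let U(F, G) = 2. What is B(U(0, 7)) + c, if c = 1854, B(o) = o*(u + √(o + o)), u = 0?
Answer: 1858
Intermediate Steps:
B(o) = √2*o^(3/2) (B(o) = o*(0 + √(o + o)) = o*(0 + √(2*o)) = o*(0 + √2*√o) = o*(√2*√o) = √2*o^(3/2))
B(U(0, 7)) + c = √2*2^(3/2) + 1854 = √2*(2*√2) + 1854 = 4 + 1854 = 1858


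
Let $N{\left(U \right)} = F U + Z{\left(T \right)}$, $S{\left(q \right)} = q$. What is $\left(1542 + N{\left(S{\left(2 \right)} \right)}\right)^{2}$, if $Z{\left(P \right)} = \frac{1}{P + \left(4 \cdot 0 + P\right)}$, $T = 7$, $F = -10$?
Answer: $\frac{454073481}{196} \approx 2.3167 \cdot 10^{6}$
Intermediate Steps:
$Z{\left(P \right)} = \frac{1}{2 P}$ ($Z{\left(P \right)} = \frac{1}{P + \left(0 + P\right)} = \frac{1}{P + P} = \frac{1}{2 P}$)
$N{\left(U \right)} = \frac{1}{14} - 10 U$ ($N{\left(U \right)} = - 10 U + \frac{1}{2 \cdot 7} = - 10 U + \frac{1}{2} \cdot \frac{1}{7} = - 10 U + \frac{1}{14} = \frac{1}{14} - 10 U$)
$\left(1542 + N{\left(S{\left(2 \right)} \right)}\right)^{2} = \left(1542 + \left(\frac{1}{14} - 20\right)\right)^{2} = \left(1542 - \frac{279}{14}\right)^{2} = \left(\frac{21309}{14}\right)^{2} = \frac{454073481}{196}$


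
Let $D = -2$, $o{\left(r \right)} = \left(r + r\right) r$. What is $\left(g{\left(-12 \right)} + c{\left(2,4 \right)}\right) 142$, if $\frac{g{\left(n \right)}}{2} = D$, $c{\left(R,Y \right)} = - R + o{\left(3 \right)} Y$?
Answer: $9372$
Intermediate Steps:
$o{\left(r \right)} = 2 r^{2}$ ($o{\left(r \right)} = 2 r r = 2 r^{2}$)
$c{\left(R,Y \right)} = - R + 18 Y$ ($c{\left(R,Y \right)} = - R + 2 \cdot 3^{2} Y = - R + 2 \cdot 9 Y = - R + 18 Y$)
$g{\left(n \right)} = -4$ ($g{\left(n \right)} = 2 \left(-2\right) = -4$)
$\left(g{\left(-12 \right)} + c{\left(2,4 \right)}\right) 142 = \left(-4 + \left(\left(-1\right) 2 + 18 \cdot 4\right)\right) 142 = \left(-4 + \left(-2 + 72\right)\right) 142 = \left(-4 + 70\right) 142 = 66 \cdot 142 = 9372$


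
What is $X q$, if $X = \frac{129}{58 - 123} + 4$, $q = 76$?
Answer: $\frac{9956}{65} \approx 153.17$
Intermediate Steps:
$X = \frac{131}{65}$ ($X = \frac{129}{-65} + 4 = 129 \left(- \frac{1}{65}\right) + 4 = - \frac{129}{65} + 4 = \frac{131}{65} \approx 2.0154$)
$X q = \frac{131}{65} \cdot 76 = \frac{9956}{65}$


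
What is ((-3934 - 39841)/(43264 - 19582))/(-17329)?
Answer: 43775/410385378 ≈ 0.00010667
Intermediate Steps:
((-3934 - 39841)/(43264 - 19582))/(-17329) = -43775/23682*(-1/17329) = 43775/410385378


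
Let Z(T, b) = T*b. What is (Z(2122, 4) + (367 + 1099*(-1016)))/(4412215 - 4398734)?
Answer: -1107729/13481 ≈ -82.170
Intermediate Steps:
(Z(2122, 4) + (367 + 1099*(-1016)))/(4412215 - 4398734) = (2122*4 + (367 + 1099*(-1016)))/(4412215 - 4398734) = (8488 + (367 - 1116584))/13481 = (8488 - 1116217)*(1/13481) = -1107729*1/13481 = -1107729/13481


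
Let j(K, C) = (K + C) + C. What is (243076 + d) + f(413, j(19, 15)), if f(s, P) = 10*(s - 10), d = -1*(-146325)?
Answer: 393431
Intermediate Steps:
j(K, C) = K + 2*C (j(K, C) = (C + K) + C = K + 2*C)
d = 146325
f(s, P) = -100 + 10*s (f(s, P) = 10*(-10 + s) = -100 + 10*s)
(243076 + d) + f(413, j(19, 15)) = (243076 + 146325) + (-100 + 10*413) = 389401 + (-100 + 4130) = 389401 + 4030 = 393431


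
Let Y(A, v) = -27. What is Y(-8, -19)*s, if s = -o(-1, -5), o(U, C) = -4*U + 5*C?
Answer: -567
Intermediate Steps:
s = 21 (s = -(-4*(-1) + 5*(-5)) = -(4 - 25) = -1*(-21) = 21)
Y(-8, -19)*s = -27*21 = -567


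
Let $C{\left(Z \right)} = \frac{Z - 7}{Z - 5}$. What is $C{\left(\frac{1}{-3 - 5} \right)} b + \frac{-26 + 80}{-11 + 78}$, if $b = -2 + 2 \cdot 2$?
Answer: $\frac{9852}{2747} \approx 3.5865$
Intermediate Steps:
$C{\left(Z \right)} = \frac{-7 + Z}{-5 + Z}$
$b = 2$ ($b = -2 + 4 = 2$)
$C{\left(\frac{1}{-3 - 5} \right)} b + \frac{-26 + 80}{-11 + 78} = \frac{-7 + \frac{1}{-3 - 5}}{-5 + \frac{1}{-3 - 5}} \cdot 2 + \frac{-26 + 80}{-11 + 78} = \frac{-7 + \frac{1}{-8}}{-5 + \frac{1}{-8}} \cdot 2 + \frac{54}{67} = \frac{-7 - \frac{1}{8}}{-5 - \frac{1}{8}} \cdot 2 + 54 \cdot \frac{1}{67} = \frac{1}{- \frac{41}{8}} \left(- \frac{57}{8}\right) 2 + \frac{54}{67} = \left(- \frac{8}{41}\right) \left(- \frac{57}{8}\right) 2 + \frac{54}{67} = \frac{57}{41} \cdot 2 + \frac{54}{67} = \frac{114}{41} + \frac{54}{67} = \frac{9852}{2747}$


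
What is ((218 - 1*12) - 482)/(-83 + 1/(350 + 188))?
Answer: 148488/44653 ≈ 3.3254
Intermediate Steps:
((218 - 1*12) - 482)/(-83 + 1/(350 + 188)) = ((218 - 12) - 482)/(-83 + 1/538) = (206 - 482)/(-83 + 1/538) = -276/(-44653/538) = -276*(-538/44653) = 148488/44653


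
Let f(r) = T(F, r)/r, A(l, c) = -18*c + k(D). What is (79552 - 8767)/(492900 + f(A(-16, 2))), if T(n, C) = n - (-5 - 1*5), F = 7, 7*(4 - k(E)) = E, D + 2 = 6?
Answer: 16138980/112381081 ≈ 0.14361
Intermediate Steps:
D = 4 (D = -2 + 6 = 4)
k(E) = 4 - E/7
A(l, c) = 24/7 - 18*c (A(l, c) = -18*c + (4 - ⅐*4) = -18*c + (4 - 4/7) = -18*c + 24/7 = 24/7 - 18*c)
T(n, C) = 10 + n (T(n, C) = n - (-5 - 5) = n - 1*(-10) = n + 10 = 10 + n)
f(r) = 17/r (f(r) = (10 + 7)/r = 17/r)
(79552 - 8767)/(492900 + f(A(-16, 2))) = (79552 - 8767)/(492900 + 17/(24/7 - 18*2)) = 70785/(492900 + 17/(24/7 - 36)) = 70785/(492900 + 17/(-228/7)) = 70785/(492900 + 17*(-7/228)) = 70785/(492900 - 119/228) = 70785/(112381081/228) = 70785*(228/112381081) = 16138980/112381081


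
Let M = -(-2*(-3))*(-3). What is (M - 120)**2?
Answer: 10404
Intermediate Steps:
M = 18 (M = -6*(-3) = -1*(-18) = 18)
(M - 120)**2 = (18 - 120)**2 = (-102)**2 = 10404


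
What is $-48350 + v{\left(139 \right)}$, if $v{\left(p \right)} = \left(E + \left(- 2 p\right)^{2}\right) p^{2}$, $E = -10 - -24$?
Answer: $1493426308$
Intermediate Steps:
$E = 14$ ($E = -10 + 24 = 14$)
$v{\left(p \right)} = p^{2} \left(14 + 4 p^{2}\right)$ ($v{\left(p \right)} = \left(14 + \left(- 2 p\right)^{2}\right) p^{2} = \left(14 + 4 p^{2}\right) p^{2} = p^{2} \left(14 + 4 p^{2}\right)$)
$-48350 + v{\left(139 \right)} = -48350 + 139^{2} \left(14 + 4 \cdot 139^{2}\right) = -48350 + 19321 \left(14 + 4 \cdot 19321\right) = -48350 + 19321 \left(14 + 77284\right) = -48350 + 19321 \cdot 77298 = -48350 + 1493474658 = 1493426308$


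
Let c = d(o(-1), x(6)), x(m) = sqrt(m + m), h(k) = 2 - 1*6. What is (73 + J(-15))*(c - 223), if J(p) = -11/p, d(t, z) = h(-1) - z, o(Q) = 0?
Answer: -251062/15 - 2212*sqrt(3)/15 ≈ -16993.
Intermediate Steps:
h(k) = -4 (h(k) = 2 - 6 = -4)
x(m) = sqrt(2)*sqrt(m) (x(m) = sqrt(2*m) = sqrt(2)*sqrt(m))
d(t, z) = -4 - z
c = -4 - 2*sqrt(3) (c = -4 - sqrt(2)*sqrt(6) = -4 - 2*sqrt(3) ≈ -7.4641)
(73 + J(-15))*(c - 223) = (73 - 11/(-15))*((-4 - 2*sqrt(3)) - 223) = (73 - 11*(-1/15))*(-227 - 2*sqrt(3)) = (73 + 11/15)*(-227 - 2*sqrt(3)) = 1106*(-227 - 2*sqrt(3))/15 = -251062/15 - 2212*sqrt(3)/15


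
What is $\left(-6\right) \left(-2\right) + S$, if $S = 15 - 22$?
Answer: $5$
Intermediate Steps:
$S = -7$ ($S = 15 - 22 = -7$)
$\left(-6\right) \left(-2\right) + S = \left(-6\right) \left(-2\right) - 7 = 12 - 7 = 5$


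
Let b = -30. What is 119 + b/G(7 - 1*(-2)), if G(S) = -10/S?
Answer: 146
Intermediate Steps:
119 + b/G(7 - 1*(-2)) = 119 - 30/(-10/(7 - 1*(-2))) = 119 - 30/(-10/(7 + 2)) = 119 - 30/(-10/9) = 119 - 9/10*(-30) = 119 + 27 = 146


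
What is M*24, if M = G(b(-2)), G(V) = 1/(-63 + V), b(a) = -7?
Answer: -12/35 ≈ -0.34286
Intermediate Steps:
M = -1/70 (M = 1/(-63 - 7) = 1/(-70) = -1/70 ≈ -0.014286)
M*24 = -1/70*24 = -12/35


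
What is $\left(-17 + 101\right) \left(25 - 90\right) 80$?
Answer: $-436800$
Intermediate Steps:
$\left(-17 + 101\right) \left(25 - 90\right) 80 = 84 \left(-65\right) 80 = \left(-5460\right) 80 = -436800$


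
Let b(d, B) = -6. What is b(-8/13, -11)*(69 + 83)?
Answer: -912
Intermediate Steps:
b(-8/13, -11)*(69 + 83) = -6*(69 + 83) = -6*152 = -912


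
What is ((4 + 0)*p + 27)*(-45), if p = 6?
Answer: -2295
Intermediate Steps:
((4 + 0)*p + 27)*(-45) = ((4 + 0)*6 + 27)*(-45) = (4*6 + 27)*(-45) = (24 + 27)*(-45) = 51*(-45) = -2295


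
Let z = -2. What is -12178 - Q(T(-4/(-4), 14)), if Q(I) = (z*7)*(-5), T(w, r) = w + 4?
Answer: -12248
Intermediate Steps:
T(w, r) = 4 + w
Q(I) = 70 (Q(I) = -2*7*(-5) = -14*(-5) = 70)
-12178 - Q(T(-4/(-4), 14)) = -12178 - 1*70 = -12178 - 70 = -12248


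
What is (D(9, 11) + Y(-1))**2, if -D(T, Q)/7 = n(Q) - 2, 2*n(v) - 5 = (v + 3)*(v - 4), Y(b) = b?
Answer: 483025/4 ≈ 1.2076e+5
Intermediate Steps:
n(v) = 5/2 + (-4 + v)*(3 + v)/2 (n(v) = 5/2 + ((v + 3)*(v - 4))/2 = 5/2 + ((3 + v)*(-4 + v))/2 = 5/2 + ((-4 + v)*(3 + v))/2 = 5/2 + (-4 + v)*(3 + v)/2)
D(T, Q) = 77/2 - 7*Q**2/2 + 7*Q/2 (D(T, Q) = -7*((-7/2 + Q**2/2 - Q/2) - 2) = -7*(-11/2 + Q**2/2 - Q/2) = 77/2 - 7*Q**2/2 + 7*Q/2)
(D(9, 11) + Y(-1))**2 = ((77/2 - 7/2*11**2 + (7/2)*11) - 1)**2 = ((77/2 - 7/2*121 + 77/2) - 1)**2 = ((77/2 - 847/2 + 77/2) - 1)**2 = (-693/2 - 1)**2 = (-695/2)**2 = 483025/4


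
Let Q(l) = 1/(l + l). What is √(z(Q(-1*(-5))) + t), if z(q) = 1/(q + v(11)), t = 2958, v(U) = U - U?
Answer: 2*√742 ≈ 54.479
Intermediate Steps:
v(U) = 0
Q(l) = 1/(2*l)
z(q) = 1/q (z(q) = 1/(q + 0) = 1/q)
√(z(Q(-1*(-5))) + t) = √(1/(1/(2*((-1*(-5))))) + 2958) = √(1/((½)/5) + 2958) = √(1/((½)*(⅕)) + 2958) = √(1/(⅒) + 2958) = √(10 + 2958) = √2968 = 2*√742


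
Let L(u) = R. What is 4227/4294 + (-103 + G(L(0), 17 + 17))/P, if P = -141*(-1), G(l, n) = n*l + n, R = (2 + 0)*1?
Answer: 591713/605454 ≈ 0.97730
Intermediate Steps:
R = 2 (R = 2*1 = 2)
L(u) = 2
G(l, n) = n + l*n (G(l, n) = l*n + n = n + l*n)
P = 141
4227/4294 + (-103 + G(L(0), 17 + 17))/P = 4227/4294 + (-103 + (17 + 17)*(1 + 2))/141 = 4227*(1/4294) + (-103 + 34*3)*(1/141) = 4227/4294 + (-103 + 102)*(1/141) = 4227/4294 - 1*1/141 = 4227/4294 - 1/141 = 591713/605454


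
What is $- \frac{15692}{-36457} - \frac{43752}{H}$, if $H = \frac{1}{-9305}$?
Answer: $\frac{14842095324212}{36457} \approx 4.0711 \cdot 10^{8}$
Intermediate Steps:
$H = - \frac{1}{9305} \approx -0.00010747$
$- \frac{15692}{-36457} - \frac{43752}{H} = - \frac{15692}{-36457} - \frac{43752}{- \frac{1}{9305}} = \left(-15692\right) \left(- \frac{1}{36457}\right) - -407112360 = \frac{15692}{36457} + 407112360 = \frac{14842095324212}{36457}$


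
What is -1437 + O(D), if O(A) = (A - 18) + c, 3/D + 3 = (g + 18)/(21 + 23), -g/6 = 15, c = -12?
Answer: -24950/17 ≈ -1467.6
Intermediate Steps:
g = -90 (g = -6*15 = -90)
D = -11/17 (D = 3/(-3 + (-90 + 18)/(21 + 23)) = 3/(-3 - 72/44) = 3/(-3 - 72*1/44) = 3/(-3 - 18/11) = 3/(-51/11) = 3*(-11/51) = -11/17 ≈ -0.64706)
O(A) = -30 + A (O(A) = (A - 18) - 12 = (-18 + A) - 12 = -30 + A)
-1437 + O(D) = -1437 + (-30 - 11/17) = -1437 - 521/17 = -24950/17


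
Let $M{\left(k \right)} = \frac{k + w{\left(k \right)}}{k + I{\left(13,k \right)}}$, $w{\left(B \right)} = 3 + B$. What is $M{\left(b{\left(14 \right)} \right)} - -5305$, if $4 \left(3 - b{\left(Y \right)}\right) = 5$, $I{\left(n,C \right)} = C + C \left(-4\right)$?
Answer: $\frac{37122}{7} \approx 5303.1$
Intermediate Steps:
$I{\left(n,C \right)} = - 3 C$ ($I{\left(n,C \right)} = C - 4 C = - 3 C$)
$b{\left(Y \right)} = \frac{7}{4}$ ($b{\left(Y \right)} = 3 - \frac{5}{4} = \frac{7}{4}$)
$M{\left(k \right)} = - \frac{3 + 2 k}{2 k}$ ($M{\left(k \right)} = \frac{k + \left(3 + k\right)}{k - 3 k} = \frac{3 + 2 k}{\left(-2\right) k} = \left(3 + 2 k\right) \left(- \frac{1}{2 k}\right) = - \frac{3 + 2 k}{2 k}$)
$M{\left(b{\left(14 \right)} \right)} - -5305 = \frac{- \frac{3}{2} - \frac{7}{4}}{\frac{7}{4}} - -5305 = \frac{4 \left(- \frac{3}{2} - \frac{7}{4}\right)}{7} + 5305 = \frac{4}{7} \left(- \frac{13}{4}\right) + 5305 = - \frac{13}{7} + 5305 = \frac{37122}{7}$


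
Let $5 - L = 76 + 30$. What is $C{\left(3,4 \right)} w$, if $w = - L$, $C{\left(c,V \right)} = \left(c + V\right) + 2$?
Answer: $909$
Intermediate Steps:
$C{\left(c,V \right)} = 2 + V + c$ ($C{\left(c,V \right)} = \left(V + c\right) + 2 = 2 + V + c$)
$L = -101$ ($L = 5 - \left(76 + 30\right) = 5 - 106 = -101$)
$w = 101$ ($w = \left(-1\right) \left(-101\right) = 101$)
$C{\left(3,4 \right)} w = \left(2 + 4 + 3\right) 101 = 9 \cdot 101 = 909$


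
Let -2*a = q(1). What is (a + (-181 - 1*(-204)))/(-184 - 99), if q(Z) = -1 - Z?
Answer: -24/283 ≈ -0.084806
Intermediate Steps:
a = 1 (a = -(-1 - 1*1)/2 = -(-1 - 1)/2 = -½*(-2) = 1)
(a + (-181 - 1*(-204)))/(-184 - 99) = (1 + (-181 - 1*(-204)))/(-184 - 99) = (1 + (-181 + 204))/(-283) = (1 + 23)*(-1/283) = 24*(-1/283) = -24/283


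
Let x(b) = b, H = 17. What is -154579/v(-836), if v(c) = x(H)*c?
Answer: 154579/14212 ≈ 10.877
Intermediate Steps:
v(c) = 17*c
-154579/v(-836) = -154579/(17*(-836)) = -154579/(-14212) = -154579*(-1/14212) = 154579/14212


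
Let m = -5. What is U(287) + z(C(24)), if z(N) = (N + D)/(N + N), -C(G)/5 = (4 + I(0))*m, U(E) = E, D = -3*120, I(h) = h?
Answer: 2857/10 ≈ 285.70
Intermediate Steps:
D = -360
C(G) = 100 (C(G) = -5*(4 + 0)*(-5) = -20*(-5) = -5*(-20) = 100)
z(N) = (-360 + N)/(2*N) (z(N) = (N - 360)/(N + N) = (-360 + N)/((2*N)) = (-360 + N)*(1/(2*N)) = (-360 + N)/(2*N))
U(287) + z(C(24)) = 287 + (½)*(-360 + 100)/100 = 287 + (½)*(1/100)*(-260) = 287 - 13/10 = 2857/10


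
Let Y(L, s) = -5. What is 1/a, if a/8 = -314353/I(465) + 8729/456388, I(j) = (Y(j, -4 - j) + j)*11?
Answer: -144332705/71711384112 ≈ -0.0020127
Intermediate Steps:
I(j) = -55 + 11*j (I(j) = (-5 + j)*11 = -55 + 11*j)
a = -71711384112/144332705 (a = 8*(-314353/(-55 + 11*465) + 8729/456388) = 8*(-314353/(-55 + 5115) + 8729*(1/456388)) = 8*(-314353/5060 + 8729/456388) = 8*(-8963923014/144332705) = -71711384112/144332705 ≈ -496.85)
1/a = 1/(-71711384112/144332705) = -144332705/71711384112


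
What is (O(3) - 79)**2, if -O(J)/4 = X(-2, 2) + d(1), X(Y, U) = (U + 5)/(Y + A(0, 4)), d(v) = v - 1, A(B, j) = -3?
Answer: 134689/25 ≈ 5387.6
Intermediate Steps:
d(v) = -1 + v
X(Y, U) = (5 + U)/(-3 + Y) (X(Y, U) = (U + 5)/(Y - 3) = (5 + U)/(-3 + Y))
O(J) = 28/5 (O(J) = -4*((5 + 2)/(-3 - 2) + (-1 + 1)) = -4*(7/(-5) + 0) = -4*(-1/5*7 + 0) = -4*(-7/5 + 0) = -4*(-7/5) = 28/5)
(O(3) - 79)**2 = (28/5 - 79)**2 = (-367/5)**2 = 134689/25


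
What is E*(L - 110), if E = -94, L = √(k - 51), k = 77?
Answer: 10340 - 94*√26 ≈ 9860.7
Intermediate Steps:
L = √26 (L = √(77 - 51) = √26 ≈ 5.0990)
E*(L - 110) = -94*(√26 - 110) = -94*(-110 + √26) = 10340 - 94*√26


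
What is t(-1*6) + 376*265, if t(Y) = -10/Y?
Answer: 298925/3 ≈ 99642.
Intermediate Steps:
t(-1*6) + 376*265 = -10/((-1*6)) + 376*265 = -10/(-6) + 99640 = -10*(-⅙) + 99640 = 5/3 + 99640 = 298925/3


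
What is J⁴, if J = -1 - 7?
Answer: 4096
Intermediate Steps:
J = -8
J⁴ = (-8)⁴ = 4096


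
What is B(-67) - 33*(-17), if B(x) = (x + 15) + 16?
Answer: 525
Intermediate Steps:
B(x) = 31 + x (B(x) = (15 + x) + 16 = 31 + x)
B(-67) - 33*(-17) = (31 - 67) - 33*(-17) = -36 + 561 = 525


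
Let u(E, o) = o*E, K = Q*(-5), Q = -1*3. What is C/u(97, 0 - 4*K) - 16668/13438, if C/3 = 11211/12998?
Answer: -210226470789/169427110280 ≈ -1.2408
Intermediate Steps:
Q = -3
K = 15 (K = -3*(-5) = 15)
C = 33633/12998 (C = 3*(11211/12998) = 33633/12998 ≈ 2.5876)
u(E, o) = E*o
C/u(97, 0 - 4*K) - 16668/13438 = 33633/(12998*((97*(0 - 4*15)))) - 16668/13438 = 33633/(12998*((97*(0 - 60)))) - 16668*1/13438 = 33633/(12998*((97*(-60)))) - 8334/6719 = (33633/12998)/(-5820) - 8334/6719 = (33633/12998)*(-1/5820) - 8334/6719 = -11211/25216120 - 8334/6719 = -210226470789/169427110280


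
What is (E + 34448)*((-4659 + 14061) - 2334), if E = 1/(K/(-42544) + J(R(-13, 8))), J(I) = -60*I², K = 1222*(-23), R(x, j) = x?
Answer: 52514415452944032/215684027 ≈ 2.4348e+8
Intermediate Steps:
K = -28106
E = -21272/215684027 (E = 1/(-28106/(-42544) - 60*(-13)²) = 1/(-28106*(-1/42544) - 60*169) = 1/(14053/21272 - 10140) = 1/(-215684027/21272) = -21272/215684027 ≈ -9.8626e-5)
(E + 34448)*((-4659 + 14061) - 2334) = (-21272/215684027 + 34448)*((-4659 + 14061) - 2334) = 7429883340824*(9402 - 2334)/215684027 = (7429883340824/215684027)*7068 = 52514415452944032/215684027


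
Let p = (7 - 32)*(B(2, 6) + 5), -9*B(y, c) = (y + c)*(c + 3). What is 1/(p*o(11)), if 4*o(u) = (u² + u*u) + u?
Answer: 4/18975 ≈ 0.00021080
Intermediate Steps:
o(u) = u²/2 + u/4 (o(u) = ((u² + u*u) + u)/4 = ((u² + u²) + u)/4 = (2*u² + u)/4 = (u + 2*u²)/4 = u²/2 + u/4)
B(y, c) = -(3 + c)*(c + y)/9 (B(y, c) = -(y + c)*(c + 3)/9 = -(c + y)*(3 + c)/9 = -(3 + c)*(c + y)/9)
p = 75 (p = (7 - 32)*((-⅓*6 - ⅓*2 - ⅑*6² - ⅑*6*2) + 5) = -25*((-2 - ⅔ - ⅑*36 - 4/3) + 5) = -25*((-2 - ⅔ - 4 - 4/3) + 5) = -25*(-8 + 5) = -25*(-3) = 75)
1/(p*o(11)) = 1/(75*((¼)*11*(1 + 2*11))) = 1/(75*((¼)*11*(1 + 22))) = 1/(75*((¼)*11*23)) = 1/(75*(253/4)) = 1/(18975/4) = 4/18975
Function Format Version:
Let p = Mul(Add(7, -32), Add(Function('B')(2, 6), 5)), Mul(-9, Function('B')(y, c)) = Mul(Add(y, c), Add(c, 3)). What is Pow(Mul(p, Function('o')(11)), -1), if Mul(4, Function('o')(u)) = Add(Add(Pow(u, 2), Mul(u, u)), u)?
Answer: Rational(4, 18975) ≈ 0.00021080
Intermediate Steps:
Function('o')(u) = Add(Mul(Rational(1, 2), Pow(u, 2)), Mul(Rational(1, 4), u)) (Function('o')(u) = Mul(Rational(1, 4), Add(Add(Pow(u, 2), Mul(u, u)), u)) = Mul(Rational(1, 4), Add(Add(Pow(u, 2), Pow(u, 2)), u)) = Mul(Rational(1, 4), Add(Mul(2, Pow(u, 2)), u)) = Mul(Rational(1, 4), Add(u, Mul(2, Pow(u, 2)))) = Add(Mul(Rational(1, 2), Pow(u, 2)), Mul(Rational(1, 4), u)))
Function('B')(y, c) = Mul(Rational(-1, 9), Add(3, c), Add(c, y)) (Function('B')(y, c) = Mul(Rational(-1, 9), Mul(Add(y, c), Add(c, 3))) = Mul(Rational(-1, 9), Mul(Add(c, y), Add(3, c))) = Mul(Rational(-1, 9), Mul(Add(3, c), Add(c, y))) = Mul(Rational(-1, 9), Add(3, c), Add(c, y)))
p = 75 (p = Mul(Add(7, -32), Add(Add(Mul(Rational(-1, 3), 6), Mul(Rational(-1, 3), 2), Mul(Rational(-1, 9), Pow(6, 2)), Mul(Rational(-1, 9), 6, 2)), 5)) = Mul(-25, Add(Add(-2, Rational(-2, 3), Mul(Rational(-1, 9), 36), Rational(-4, 3)), 5)) = Mul(-25, Add(Add(-2, Rational(-2, 3), -4, Rational(-4, 3)), 5)) = Mul(-25, Add(-8, 5)) = Mul(-25, -3) = 75)
Pow(Mul(p, Function('o')(11)), -1) = Pow(Mul(75, Mul(Rational(1, 4), 11, Add(1, Mul(2, 11)))), -1) = Pow(Mul(75, Mul(Rational(1, 4), 11, Add(1, 22))), -1) = Pow(Mul(75, Mul(Rational(1, 4), 11, 23)), -1) = Pow(Mul(75, Rational(253, 4)), -1) = Pow(Rational(18975, 4), -1) = Rational(4, 18975)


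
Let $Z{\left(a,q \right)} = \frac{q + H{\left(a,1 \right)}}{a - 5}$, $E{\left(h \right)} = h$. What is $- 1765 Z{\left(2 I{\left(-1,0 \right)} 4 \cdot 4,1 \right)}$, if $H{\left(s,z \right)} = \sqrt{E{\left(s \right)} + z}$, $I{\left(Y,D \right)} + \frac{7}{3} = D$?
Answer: $\frac{5295}{239} + \frac{1765 i \sqrt{663}}{239} \approx 22.155 + 190.15 i$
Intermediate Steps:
$I{\left(Y,D \right)} = - \frac{7}{3} + D$
$H{\left(s,z \right)} = \sqrt{s + z}$
$Z{\left(a,q \right)} = \frac{q + \sqrt{1 + a}}{-5 + a}$ ($Z{\left(a,q \right)} = \frac{q + \sqrt{a + 1}}{a - 5} = \frac{q + \sqrt{1 + a}}{-5 + a}$)
$- 1765 Z{\left(2 I{\left(-1,0 \right)} 4 \cdot 4,1 \right)} = - 1765 \frac{1 + \sqrt{1 + 2 \left(- \frac{7}{3} + 0\right) 4 \cdot 4}}{-5 + 2 \left(- \frac{7}{3} + 0\right) 4 \cdot 4} = - 1765 \frac{1 + \sqrt{1 + 2 \left(- \frac{7}{3}\right) 16}}{-5 + 2 \left(- \frac{7}{3}\right) 16} = - 1765 \frac{1 + \sqrt{1 - \frac{224}{3}}}{-5 - \frac{224}{3}} = - 1765 \frac{1 + \sqrt{- \frac{221}{3}}}{- \frac{239}{3}} = - 1765 \left(- \frac{3 \left(1 + \frac{i \sqrt{663}}{3}\right)}{239}\right) = - 1765 \left(- \frac{3}{239} - \frac{i \sqrt{663}}{239}\right) = \frac{5295}{239} + \frac{1765 i \sqrt{663}}{239}$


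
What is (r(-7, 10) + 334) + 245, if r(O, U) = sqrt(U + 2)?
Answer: 579 + 2*sqrt(3) ≈ 582.46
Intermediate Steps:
r(O, U) = sqrt(2 + U)
(r(-7, 10) + 334) + 245 = (sqrt(2 + 10) + 334) + 245 = (sqrt(12) + 334) + 245 = (2*sqrt(3) + 334) + 245 = (334 + 2*sqrt(3)) + 245 = 579 + 2*sqrt(3)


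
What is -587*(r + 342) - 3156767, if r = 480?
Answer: -3639281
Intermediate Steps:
-587*(r + 342) - 3156767 = -587*(480 + 342) - 3156767 = -587*822 - 3156767 = -482514 - 3156767 = -3639281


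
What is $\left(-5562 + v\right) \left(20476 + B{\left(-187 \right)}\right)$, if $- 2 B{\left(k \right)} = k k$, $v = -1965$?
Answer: $- \frac{45034041}{2} \approx -2.2517 \cdot 10^{7}$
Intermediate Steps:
$B{\left(k \right)} = - \frac{k^{2}}{2}$ ($B{\left(k \right)} = - \frac{k k}{2} = - \frac{k^{2}}{2}$)
$\left(-5562 + v\right) \left(20476 + B{\left(-187 \right)}\right) = \left(-5562 - 1965\right) \left(20476 - \frac{\left(-187\right)^{2}}{2}\right) = - 7527 \left(20476 - \frac{34969}{2}\right) = \left(-7527\right) \frac{5983}{2} = - \frac{45034041}{2}$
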